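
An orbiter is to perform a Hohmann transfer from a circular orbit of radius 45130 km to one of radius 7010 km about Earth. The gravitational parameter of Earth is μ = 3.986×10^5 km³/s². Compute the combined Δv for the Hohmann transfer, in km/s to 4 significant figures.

Semi-major axis of the transfer orbit: a_t = (45130 + 7010)/2 = 26070 km.
At r₁ the circular-orbit speed is v₁ = √(μ/r₁) = 2.972 km/s.
Transfer-orbit speed at r₁ (vis-viva): v_a = √[μ(2/r₁ − 1/a_t)] = 1.541 km/s.
First burn Δv₁ = |v_a − v₁| = 1.431 km/s.
Circular speed at r₂: v₂ = √(μ/r₂) = 7.5407 km/s.
Transfer-orbit speed at r₂: v_p = √[μ(2/r₂ − 1/a_t)] = 9.9214 km/s.
Second burn Δv₂ = |v₂ − v_p| = 2.381 km/s.
Total Δv = Δv₁ + Δv₂ = 3.812 km/s.

Δv = 3.812 km/s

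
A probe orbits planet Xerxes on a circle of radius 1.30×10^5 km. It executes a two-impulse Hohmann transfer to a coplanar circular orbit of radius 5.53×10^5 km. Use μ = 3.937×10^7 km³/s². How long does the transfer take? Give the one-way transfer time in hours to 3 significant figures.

t = 27.8 hours

Semi-major axis of the transfer orbit: a_t = (1.300×10^5 + 5.530×10^5)/2 = 3.415×10^5 km.
By Kepler's third law the transfer-orbit period is T = 2π√(a_t³/μ), so t = T/2 = 99920 s.
Converting: 99920 s ÷ 3600 s/hour = 27.8 hours.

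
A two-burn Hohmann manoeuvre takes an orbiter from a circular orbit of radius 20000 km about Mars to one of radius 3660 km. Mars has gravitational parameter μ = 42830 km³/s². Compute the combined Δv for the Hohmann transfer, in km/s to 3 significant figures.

Δv = 1.68 km/s

Semi-major axis of the transfer orbit: a_t = (20000 + 3660)/2 = 11830 km.
Circular speed at r₁: v₁ = √(μ/r₁) = √(42830/20000) = 1.4634 km/s.
Transfer-orbit speed at r₁ (vis-viva): v_a = √[μ(2/r₁ − 1/a_t)] = 0.81397 km/s.
First burn Δv₁ = |v_a − v₁| = 0.6494 km/s.
At r₂, v₂ = √(μ/r₂) = 3.421 km/s.
Transfer-orbit speed at r₂: v_p = √[μ(2/r₂ − 1/a_t)] = 4.448 km/s.
Second burn Δv₂ = |v₂ − v_p| = 1.027 km/s.
Δv = Δv₁ + Δv₂ = 0.6494 + 1.027 = 1.676 km/s.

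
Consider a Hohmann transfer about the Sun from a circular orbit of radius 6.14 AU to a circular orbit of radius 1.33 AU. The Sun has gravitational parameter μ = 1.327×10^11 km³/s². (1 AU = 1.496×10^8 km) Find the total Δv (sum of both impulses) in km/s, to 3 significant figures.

Δv = 12.1 km/s

In km: r₁ = 6.14 × 1.496×10^8 = 9.18544×10^8 km; r₂ = 1.33 × 1.496×10^8 = 1.98968×10^8 km.
Transfer-ellipse semi-major axis a_t = (r₁ + r₂)/2 = (9.18544×10^8 + 1.98968×10^8)/2 = 5.58756×10^8 km.
At r₁ the circular-orbit speed is v₁ = √(μ/r₁) = 12.019 km/s.
On the transfer ellipse at r₁, v² = μ(2/r − 1/a) gives v_a = √[μ(2/r₁ − 1/a_t)] = 7.1724 km/s.
First burn Δv₁ = |v_a − v₁| = 4.847 km/s.
At r₂, v₂ = √(μ/r₂) = 25.825 km/s.
Transfer-orbit speed at r₂: v_p = √[μ(2/r₂ − 1/a_t)] = 33.112 km/s.
Second burn Δv₂ = |v₂ − v_p| = 7.287 km/s.
Δv = Δv₁ + Δv₂ = 4.847 + 7.287 = 12.13 km/s.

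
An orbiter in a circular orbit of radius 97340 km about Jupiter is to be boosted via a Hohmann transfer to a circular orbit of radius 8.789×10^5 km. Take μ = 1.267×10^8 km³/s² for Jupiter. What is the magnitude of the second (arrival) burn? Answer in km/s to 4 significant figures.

Δv₂ = 6.645 km/s

The Hohmann ellipse has a_t = (r₁ + r₂)/2 = 4.8812×10^5 km.
On the circular orbit at r = 8.789×10^5 km, v_c = √(μ/r) = 12.007 km/s.
Transfer-orbit speed at the same r (vis-viva, a = a_t): v_t = √[μ(2/r − 1/a_t)] = 5.3617 km/s.
Δv₂ = |v_t − v_c| = |5.3617 − 12.007| = 6.645 km/s.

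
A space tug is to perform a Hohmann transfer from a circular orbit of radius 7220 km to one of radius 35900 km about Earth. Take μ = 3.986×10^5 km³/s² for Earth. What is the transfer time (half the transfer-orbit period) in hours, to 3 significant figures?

Semi-major axis of the transfer orbit: a_t = (7220 + 35900)/2 = 21560 km.
Half the transfer-orbit period gives t = π√(a_t³/μ) = 15753 s.
Converting: 15753 s ÷ 3600 s/hour = 4.38 hours.

t = 4.38 hours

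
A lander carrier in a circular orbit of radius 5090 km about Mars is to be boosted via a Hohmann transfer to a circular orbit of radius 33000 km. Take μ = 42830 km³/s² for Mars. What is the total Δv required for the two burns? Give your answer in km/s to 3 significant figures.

Semi-major axis of the transfer orbit: a_t = (5090 + 33000)/2 = 19045 km.
At r₁ the circular-orbit speed is v₁ = √(μ/r₁) = 2.9008 km/s.
On the transfer ellipse at r₁, vis-viva gives v_p = √[μ(2/r₁ − 1/a_t)] = 3.8184 km/s.
First burn Δv₁ = |v_p − v₁| = 0.9176 km/s.
At r₂, v₂ = √(μ/r₂) = 1.13924 km/s.
Transfer-orbit speed at r₂: v_a = √[μ(2/r₂ − 1/a_t)] = 0.588960 km/s.
Second burn Δv₂ = |v₂ − v_a| = 0.5503 km/s.
Δv = Δv₁ + Δv₂ = 0.9176 + 0.5503 = 1.468 km/s.

Δv = 1.47 km/s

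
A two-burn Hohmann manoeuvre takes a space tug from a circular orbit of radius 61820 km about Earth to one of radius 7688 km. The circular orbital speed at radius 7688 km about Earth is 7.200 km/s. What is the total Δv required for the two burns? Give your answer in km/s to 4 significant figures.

Δv = 3.748 km/s

From the circular-orbit relation v² = μ/r at r = 7688 km: μ = v²r = (7.200)² × 7688 = 3.98546×10^5 km³/s².
The Hohmann ellipse has a_t = (r₁ + r₂)/2 = 34754 km.
Circular speed at r₁: v₁ = √(μ/r₁) = √(3.98546×10^5/61820) = 2.539 km/s.
Transfer-orbit speed at r₁ (v² = μ(2/r − 1/a)): v_a = √[μ(2/r₁ − 1/a_t)] = 1.194 km/s.
First burn Δv₁ = |v_a − v₁| = 1.345 km/s.
At r₂, v₂ = √(μ/r₂) = 7.200 km/s.
Transfer-orbit speed at r₂: v_p = √[μ(2/r₂ − 1/a_t)] = 9.603 km/s.
Second burn Δv₂ = |v₂ − v_p| = 2.403 km/s.
Total Δv = Δv₁ + Δv₂ = 3.748 km/s.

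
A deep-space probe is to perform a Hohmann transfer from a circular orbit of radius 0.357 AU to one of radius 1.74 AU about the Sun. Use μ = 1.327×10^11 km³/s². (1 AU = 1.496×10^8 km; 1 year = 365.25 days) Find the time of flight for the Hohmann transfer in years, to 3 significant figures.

t = 0.537 years

In km: r₁ = 0.357 × 1.496×10^8 = 5.34072×10^7 km; r₂ = 1.74 × 1.496×10^8 = 2.60304×10^8 km.
The Hohmann ellipse has a_t = (r₁ + r₂)/2 = 1.568556×10^8 km.
By Kepler's third law the transfer-orbit period is T = 2π√(a_t³/μ), so t = T/2 = 1.694×10^7 s.
Converting: 1.694×10^7 s ÷ 3.15576×10^7 s/year (365.25 × 86400) = 0.537 years.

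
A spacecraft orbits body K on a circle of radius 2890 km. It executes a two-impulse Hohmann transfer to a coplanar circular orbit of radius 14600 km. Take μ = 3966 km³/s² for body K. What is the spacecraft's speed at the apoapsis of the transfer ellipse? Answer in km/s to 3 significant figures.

Transfer-ellipse semi-major axis a_t = (r₁ + r₂)/2 = (2890 + 14600)/2 = 8745 km.
The apoapsis of the transfer ellipse is at r = 14600 km.
Vis-viva: v = √[μ(2/r − 1/a_t)] = √[3966 × (2/14600 − 1/8745)] = 0.2996 km/s.

v = 0.300 km/s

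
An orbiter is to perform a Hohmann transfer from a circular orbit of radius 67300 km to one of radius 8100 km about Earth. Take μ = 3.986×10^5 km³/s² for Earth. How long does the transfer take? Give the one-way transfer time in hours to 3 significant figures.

t = 10.1 hours

The Hohmann ellipse has a_t = (r₁ + r₂)/2 = 37700 km.
Transfer time t = π√(a_t³/μ) = π√((37700)³ / 3.986×10^5) = 36420 s.
Converting: 36420 s ÷ 3600 s/hour = 10.1 hours.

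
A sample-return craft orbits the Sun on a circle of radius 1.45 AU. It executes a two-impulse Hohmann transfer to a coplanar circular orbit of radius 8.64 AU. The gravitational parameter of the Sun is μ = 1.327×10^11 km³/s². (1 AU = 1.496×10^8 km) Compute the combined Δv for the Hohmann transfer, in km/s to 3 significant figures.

Δv = 12.3 km/s

In km: r₁ = 1.45 × 1.496×10^8 = 2.1692×10^8 km; r₂ = 8.64 × 1.496×10^8 = 1.292544×10^9 km.
Semi-major axis of the transfer orbit: a_t = (2.1692×10^8 + 1.292544×10^9)/2 = 7.54732×10^8 km.
Circular speed at r₁: v₁ = √(μ/r₁) = √(1.327×10^11/2.1692×10^8) = 24.734 km/s.
Transfer-orbit speed at r₁ (v² = μ(2/r − 1/a)): v_p = √[μ(2/r₁ − 1/a_t)] = 32.368 km/s.
First burn Δv₁ = |v_p − v₁| = 7.634 km/s.
At r₂, v₂ = √(μ/r₂) = 10.132 km/s.
Transfer-orbit speed at r₂: v_a = √[μ(2/r₂ − 1/a_t)] = 5.4321 km/s.
Second burn Δv₂ = |v₂ − v_a| = 4.700 km/s.
Total Δv = Δv₁ + Δv₂ = 12.33 km/s.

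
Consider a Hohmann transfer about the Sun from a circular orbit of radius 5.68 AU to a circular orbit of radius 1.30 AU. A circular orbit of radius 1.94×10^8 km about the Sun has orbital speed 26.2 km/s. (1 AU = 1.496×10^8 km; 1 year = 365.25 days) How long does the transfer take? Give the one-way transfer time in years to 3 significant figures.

t = 3.25 years

From the circular-orbit relation v² = μ/r at r = 1.94×10^8 km: μ = v²r = (26.2)² × 1.94×10^8 = 1.33169×10^11 km³/s².
In km: r₁ = 5.68 × 1.496×10^8 = 8.49728×10^8 km; r₂ = 1.30 × 1.496×10^8 = 1.9448×10^8 km.
Semi-major axis of the transfer orbit: a_t = (8.49728×10^8 + 1.9448×10^8)/2 = 5.22104×10^8 km.
Half the transfer-orbit period gives t = π√(a_t³/μ) = 1.027×10^8 s.
Converting: 1.027×10^8 s ÷ 3.15576×10^7 s/year (365.25 × 86400) = 3.25 years.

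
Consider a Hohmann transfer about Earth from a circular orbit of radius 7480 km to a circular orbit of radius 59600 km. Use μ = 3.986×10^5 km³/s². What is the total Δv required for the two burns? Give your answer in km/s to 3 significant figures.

Transfer-ellipse semi-major axis a_t = (r₁ + r₂)/2 = (7480 + 59600)/2 = 33540 km.
At r₁ the circular-orbit speed is v₁ = √(μ/r₁) = 7.300 km/s.
Transfer-orbit speed at r₁ (vis-viva): v_p = √[μ(2/r₁ − 1/a_t)] = 9.731 km/s.
First burn Δv₁ = |v_p − v₁| = 2.431 km/s.
At r₂, v₂ = √(μ/r₂) = 2.586 km/s.
Transfer-orbit speed at r₂: v_a = √[μ(2/r₂ − 1/a_t)] = 1.221 km/s.
Second burn Δv₂ = |v₂ − v_a| = 1.365 km/s.
Total Δv = Δv₁ + Δv₂ = 3.796 km/s.

Δv = 3.80 km/s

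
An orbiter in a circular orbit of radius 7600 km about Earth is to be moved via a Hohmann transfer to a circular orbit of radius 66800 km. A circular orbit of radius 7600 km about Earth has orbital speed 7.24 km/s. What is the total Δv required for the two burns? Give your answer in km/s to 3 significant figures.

Δv = 3.80 km/s

From the circular-orbit relation v² = μ/r at r = 7600 km: μ = v²r = (7.24)² × 7600 = 3.98374×10^5 km³/s².
Transfer-ellipse semi-major axis a_t = (r₁ + r₂)/2 = (7600 + 66800)/2 = 37200 km.
Circular speed at r₁: v₁ = √(μ/r₁) = √(3.98374×10^5/7600) = 7.240 km/s.
On the transfer ellipse at r₁, v² = μ(2/r − 1/a) gives v_p = √[μ(2/r₁ − 1/a_t)] = 9.702 km/s.
First burn Δv₁ = |v_p − v₁| = 2.462 km/s.
Circular speed at r₂: v₂ = √(μ/r₂) = 2.442 km/s.
Transfer-orbit speed at r₂: v_a = √[μ(2/r₂ − 1/a_t)] = 1.104 km/s.
Second burn Δv₂ = |v₂ − v_a| = 1.338 km/s.
Total Δv = Δv₁ + Δv₂ = 3.800 km/s.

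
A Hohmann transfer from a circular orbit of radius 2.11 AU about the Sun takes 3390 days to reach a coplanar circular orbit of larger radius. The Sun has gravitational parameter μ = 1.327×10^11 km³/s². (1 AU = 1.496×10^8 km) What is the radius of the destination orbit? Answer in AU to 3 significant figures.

In km: r₁ = 2.11 × 1.496×10^8 = 3.15656×10^8 km.
Transfer time t = 3390 days = 2.92896×10^8 s, and t = π√(a_t³/μ).
So a_t = (μ t²/π²)^(1/3) = (1.327×10^11 × (2.92896×10^8)² / π²)^(1/3) = 1.0487×10^9 km.
Since a_t = (r₁ + r₂)/2, r₂ = 2a_t − r₁ = 2×1.0487×10^9 − 3.15656×10^8 = 1.781744×10^9 km.
In AU: r₂ = 1.781744×10^9 / 1.496×10^8 = 11.9 AU.

r₂ = 11.9 AU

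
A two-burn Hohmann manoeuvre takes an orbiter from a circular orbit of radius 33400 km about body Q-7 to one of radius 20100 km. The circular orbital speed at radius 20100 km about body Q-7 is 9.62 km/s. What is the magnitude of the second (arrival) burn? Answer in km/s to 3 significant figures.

Δv₂ = 1.13 km/s

From the circular-orbit relation v² = μ/r at r = 20100 km: μ = v²r = (9.62)² × 20100 = 1.86014×10^6 km³/s².
Semi-major axis of the transfer orbit: a_t = (33400 + 20100)/2 = 26750 km.
Circular speed at r = 20100 km: v_c = √(μ/r) = 9.6200 km/s.
Transfer-orbit speed at the same r (vis-viva, a = a_t): v_t = √[μ(2/r − 1/a_t)] = 10.749 km/s.
Δv₂ = |v_t − v_c| = |10.749 − 9.6200| = 1.129 km/s.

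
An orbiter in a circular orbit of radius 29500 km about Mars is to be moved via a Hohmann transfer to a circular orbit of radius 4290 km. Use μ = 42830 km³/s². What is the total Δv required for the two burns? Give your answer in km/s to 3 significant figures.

Δv = 1.61 km/s

Semi-major axis of the transfer orbit: a_t = (29500 + 4290)/2 = 16895 km.
Circular speed at r₁: v₁ = √(μ/r₁) = √(42830/29500) = 1.20493 km/s.
On the transfer ellipse at r₁, vis-viva gives v_a = √[μ(2/r₁ − 1/a_t)] = 0.607173 km/s.
First burn Δv₁ = |v_a − v₁| = 0.59776 km/s.
At r₂, v₂ = √(μ/r₂) = 3.1597 km/s.
Transfer-orbit speed at r₂: v_p = √[μ(2/r₂ − 1/a_t)] = 4.1752 km/s.
Second burn Δv₂ = |v₂ − v_p| = 1.0155 km/s.
Total Δv = Δv₁ + Δv₂ = 1.613 km/s.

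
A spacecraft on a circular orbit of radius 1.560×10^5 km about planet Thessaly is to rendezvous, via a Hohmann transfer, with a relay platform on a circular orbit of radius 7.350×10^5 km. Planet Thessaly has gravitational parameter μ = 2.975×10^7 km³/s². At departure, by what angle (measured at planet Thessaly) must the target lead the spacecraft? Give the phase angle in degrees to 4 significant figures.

φ = 95.06°

The Hohmann ellipse has a_t = (r₁ + r₂)/2 = 4.455×10^5 km.
The half-period of the transfer ellipse is t = π√(a_t³/μ) = 1.7127×10^5 s.
Target angular speed ω₂ = √(μ/r₂³) = 8.6559×10^-6 rad/s.
Angle swept by the target during transfer: ω₂·t = 1.4825 rad = 84.94°.
Arrival is 180° from departure on the ellipse, so φ = 180° − 84.94° = 95.06°.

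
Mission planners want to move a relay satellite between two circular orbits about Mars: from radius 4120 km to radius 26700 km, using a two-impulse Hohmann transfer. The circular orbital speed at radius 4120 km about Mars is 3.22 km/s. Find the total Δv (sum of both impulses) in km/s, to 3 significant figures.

From the circular-orbit relation v² = μ/r at r = 4120 km: μ = v²r = (3.22)² × 4120 = 42717.8 km³/s².
The Hohmann ellipse has a_t = (r₁ + r₂)/2 = 15410 km.
At r₁ the circular-orbit speed is v₁ = √(μ/r₁) = 3.220 km/s.
On the transfer ellipse at r₁, v² = μ(2/r − 1/a) gives v_p = √[μ(2/r₁ − 1/a_t)] = 4.238 km/s.
First burn Δv₁ = |v_p − v₁| = 1.018 km/s.
Circular speed at r₂: v₂ = √(μ/r₂) = 1.2649 km/s.
Transfer-orbit speed at r₂: v_a = √[μ(2/r₂ − 1/a_t)] = 0.65403 km/s.
Second burn Δv₂ = |v₂ − v_a| = 0.6109 km/s.
Total Δv = Δv₁ + Δv₂ = 1.629 km/s.

Δv = 1.63 km/s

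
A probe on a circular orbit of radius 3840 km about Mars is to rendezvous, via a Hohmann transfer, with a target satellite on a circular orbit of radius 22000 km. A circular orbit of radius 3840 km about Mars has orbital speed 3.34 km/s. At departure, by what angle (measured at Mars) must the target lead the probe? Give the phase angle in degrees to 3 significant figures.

φ = 99.0°

From the circular-orbit relation v² = μ/r at r = 3840 km: μ = v²r = (3.34)² × 3840 = 42837.5 km³/s².
Semi-major axis of the transfer orbit: a_t = (3840 + 22000)/2 = 12920 km.
The half-period of the transfer ellipse is t = π√(a_t³/μ) = 22290 s.
The target's mean motion on its circular orbit is ω₂ = √(μ/r₂³) = 6.343×10^-5 rad/s.
Angle swept by the target during transfer: ω₂·t = 1.4139 rad = 81.01°.
The probe traverses 180° on the transfer ellipse, so the target must lead by 180° − 81.01° = 99.0°.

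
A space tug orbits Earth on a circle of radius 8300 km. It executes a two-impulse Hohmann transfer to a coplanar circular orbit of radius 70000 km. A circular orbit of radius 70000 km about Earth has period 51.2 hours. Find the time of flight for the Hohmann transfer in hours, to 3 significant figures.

t = 10.7 hours

From Kepler's third law T² = 4π²r³/μ at r = 70000 km, T = 51.2 hours = 51.2 × 3600 s = 1.8432×10^5 s: μ = 4π²r³/T² = 3.98574×10^5 km³/s².
Semi-major axis of the transfer orbit: a_t = (8300 + 70000)/2 = 39150 km.
Half the transfer-orbit period gives t = π√(a_t³/μ) = 38550 s.
Converting: 38550 s ÷ 3600 s/hour = 10.7 hours.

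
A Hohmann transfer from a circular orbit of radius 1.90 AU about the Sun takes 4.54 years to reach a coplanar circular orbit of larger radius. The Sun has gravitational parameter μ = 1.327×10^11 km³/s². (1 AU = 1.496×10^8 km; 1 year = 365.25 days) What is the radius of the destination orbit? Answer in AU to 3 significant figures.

r₂ = 6.80 AU

In km: r₁ = 1.90 × 1.496×10^8 = 2.8424×10^8 km.
Transfer time t = 4.54 years × 365.25 × 86400 s = 1.43271504×10^8 s, and t = π√(a_t³/μ).
So a_t = (μ t²/π²)^(1/3) = (1.327×10^11 × (1.43271504×10^8)² / π²)^(1/3) = 6.5107×10^8 km.
Since a_t = (r₁ + r₂)/2, r₂ = 2a_t − r₁ = 2×6.5107×10^8 − 2.8424×10^8 = 1.0179×10^9 km.
In AU: r₂ = 1.0179×10^9 / 1.496×10^8 = 6.80 AU.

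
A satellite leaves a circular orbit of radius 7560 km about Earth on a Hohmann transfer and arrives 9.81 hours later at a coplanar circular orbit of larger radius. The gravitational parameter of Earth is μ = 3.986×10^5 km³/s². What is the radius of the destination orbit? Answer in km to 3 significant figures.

Transfer time t = 9.81 hours = 35316 s, and t = π√(a_t³/μ).
So a_t = (μ t²/π²)^(1/3) = (3.986×10^5 × (35316)² / π²)^(1/3) = 36931 km.
Since a_t = (r₁ + r₂)/2, r₂ = 2a_t − r₁ = 2×36931 − 7560 = 66302 km.

r₂ = 66300 km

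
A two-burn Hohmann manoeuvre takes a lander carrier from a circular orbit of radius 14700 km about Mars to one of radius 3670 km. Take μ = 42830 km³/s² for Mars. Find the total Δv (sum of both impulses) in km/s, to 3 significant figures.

Δv = 1.53 km/s

Transfer-ellipse semi-major axis a_t = (r₁ + r₂)/2 = (14700 + 3670)/2 = 9185 km.
At r₁ the circular-orbit speed is v₁ = √(μ/r₁) = 1.707 km/s.
Transfer-orbit speed at r₁ (v² = μ(2/r − 1/a)): v_a = √[μ(2/r₁ − 1/a_t)] = 1.079 km/s.
First burn Δv₁ = |v_a − v₁| = 0.6280 km/s.
Circular speed at r₂: v₂ = √(μ/r₂) = 3.4162 km/s.
Transfer-orbit speed at r₂: v_p = √[μ(2/r₂ − 1/a_t)] = 4.3218 km/s.
Second burn Δv₂ = |v₂ − v_p| = 0.9056 km/s.
Δv = Δv₁ + Δv₂ = 0.6280 + 0.9056 = 1.534 km/s.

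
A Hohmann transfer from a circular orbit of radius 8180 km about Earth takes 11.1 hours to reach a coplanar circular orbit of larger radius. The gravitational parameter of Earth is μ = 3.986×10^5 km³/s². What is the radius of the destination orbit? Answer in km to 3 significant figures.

Transfer time t = 11.1 hours = 39960 s, and t = π√(a_t³/μ).
So a_t = (μ t²/π²)^(1/3) = (3.986×10^5 × (39960)² / π²)^(1/3) = 40102 km.
Since a_t = (r₁ + r₂)/2, r₂ = 2a_t − r₁ = 2×40102 − 8180 = 72024 km.

r₂ = 72000 km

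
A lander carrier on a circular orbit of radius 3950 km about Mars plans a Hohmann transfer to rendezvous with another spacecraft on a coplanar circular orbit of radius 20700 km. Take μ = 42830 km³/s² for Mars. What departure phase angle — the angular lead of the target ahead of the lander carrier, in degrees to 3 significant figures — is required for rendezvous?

The Hohmann ellipse has a_t = (r₁ + r₂)/2 = 12325 km.
Transfer time t = π√(a_t³/μ) = 20771 s.
Target angular speed ω₂ = √(μ/r₂³) = 6.9489×10^-5 rad/s.
Angle swept by the target during transfer: ω₂·t = 1.4434 rad = 82.70°.
The lander carrier traverses 180° on the transfer ellipse, so the target must lead by 180° − 82.70° = 97.3°.

φ = 97.3°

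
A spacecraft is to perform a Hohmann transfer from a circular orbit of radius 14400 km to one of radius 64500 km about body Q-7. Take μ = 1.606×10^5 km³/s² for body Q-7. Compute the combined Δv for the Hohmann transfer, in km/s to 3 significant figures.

Semi-major axis of the transfer orbit: a_t = (14400 + 64500)/2 = 39450 km.
At r₁ the circular-orbit speed is v₁ = √(μ/r₁) = 3.3396 km/s.
On the transfer ellipse at r₁, vis-viva gives v_p = √[μ(2/r₁ − 1/a_t)] = 4.2702 km/s.
First burn Δv₁ = |v_p − v₁| = 0.9306 km/s.
At r₂, v₂ = √(μ/r₂) = 1.57795 km/s.
Transfer-orbit speed at r₂: v_a = √[μ(2/r₂ − 1/a_t)] = 0.953346 km/s.
Second burn Δv₂ = |v₂ − v_a| = 0.6246 km/s.
Total Δv = Δv₁ + Δv₂ = 1.555 km/s.

Δv = 1.56 km/s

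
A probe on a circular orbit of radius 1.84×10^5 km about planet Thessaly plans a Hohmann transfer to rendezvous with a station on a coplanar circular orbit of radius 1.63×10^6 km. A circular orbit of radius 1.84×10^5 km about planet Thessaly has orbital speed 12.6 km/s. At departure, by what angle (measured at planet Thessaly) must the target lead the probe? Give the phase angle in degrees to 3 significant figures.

From the circular-orbit relation v² = μ/r at r = 1.84×10^5 km: μ = v²r = (12.6)² × 1.84×10^5 = 2.92118×10^7 km³/s².
Transfer-ellipse semi-major axis a_t = (r₁ + r₂)/2 = (1.840×10^5 + 1.630×10^6)/2 = 9.070×10^5 km.
The half-period of the transfer ellipse is t = π√(a_t³/μ) = 5.021×10^5 s.
The target's mean motion on its circular orbit is ω₂ = √(μ/r₂³) = 2.597×10^-6 rad/s.
Angle swept by the target during transfer: ω₂·t = 1.304 rad = 74.71°.
Arrival is 180° from departure on the ellipse, so φ = 180° − 74.71° = 105°.

φ = 105°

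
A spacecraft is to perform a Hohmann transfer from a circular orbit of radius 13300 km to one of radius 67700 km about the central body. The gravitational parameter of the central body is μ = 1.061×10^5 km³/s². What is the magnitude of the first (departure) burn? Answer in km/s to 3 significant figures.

The Hohmann ellipse has a_t = (r₁ + r₂)/2 = 40500 km.
On the circular orbit at r = 13300 km, v_c = √(μ/r) = 2.8244 km/s.
Vis-viva on the transfer ellipse at r = 13300 km gives v_t = √[μ(2/r − 1/a_t)] = 3.6517 km/s.
Δv₁ = |v_t − v_c| = |3.6517 − 2.8244| = 0.8273 km/s.

Δv₁ = 0.827 km/s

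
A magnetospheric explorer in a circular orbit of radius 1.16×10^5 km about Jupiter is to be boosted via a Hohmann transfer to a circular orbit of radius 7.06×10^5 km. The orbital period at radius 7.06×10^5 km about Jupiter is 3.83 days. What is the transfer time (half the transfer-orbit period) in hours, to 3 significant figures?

From Kepler's third law T² = 4π²r³/μ at r = 7.06×10^5 km, T = 3.83 days = 3.83 × 86400 s = 3.30912×10^5 s: μ = 4π²r³/T² = 1.26867×10^8 km³/s².
Semi-major axis of the transfer orbit: a_t = (1.160×10^5 + 7.060×10^5)/2 = 4.110×10^5 km.
Transfer time t = π√(a_t³/μ) = π√((4.110×10^5)³ / 1.26867×10^8) = 73490 s.
Converting: 73490 s ÷ 3600 s/hour = 20.4 hours.

t = 20.4 hours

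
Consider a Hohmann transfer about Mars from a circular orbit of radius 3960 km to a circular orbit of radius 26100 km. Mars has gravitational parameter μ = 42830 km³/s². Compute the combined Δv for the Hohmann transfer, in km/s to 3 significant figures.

Δv = 1.67 km/s

Transfer-ellipse semi-major axis a_t = (r₁ + r₂)/2 = (3960 + 26100)/2 = 15030 km.
At r₁ the circular-orbit speed is v₁ = √(μ/r₁) = 3.2887 km/s.
Transfer-orbit speed at r₁ (vis-viva): v_p = √[μ(2/r₁ − 1/a_t)] = 4.3338 km/s.
First burn Δv₁ = |v_p − v₁| = 1.0451 km/s.
Circular speed at r₂: v₂ = √(μ/r₂) = 1.28101 km/s.
Transfer-orbit speed at r₂: v_a = √[μ(2/r₂ − 1/a_t)] = 0.657540 km/s.
Second burn Δv₂ = |v₂ − v_a| = 0.62347 km/s.
Total Δv = Δv₁ + Δv₂ = 1.669 km/s.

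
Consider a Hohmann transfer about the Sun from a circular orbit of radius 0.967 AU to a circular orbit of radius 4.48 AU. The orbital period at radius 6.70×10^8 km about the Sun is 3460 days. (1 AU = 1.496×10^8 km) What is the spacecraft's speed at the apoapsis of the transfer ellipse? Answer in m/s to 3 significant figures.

From Kepler's third law T² = 4π²r³/μ at r = 6.70×10^8 km, T = 3460 days = 3460 × 86400 s = 2.98944×10^8 s: μ = 4π²r³/T² = 1.32863×10^11 km³/s².
In km: r₁ = 0.967 × 1.496×10^8 = 1.446632×10^8 km; r₂ = 4.48 × 1.496×10^8 = 6.70208×10^8 km.
The Hohmann ellipse has a_t = (r₁ + r₂)/2 = 4.074356×10^8 km.
The apoapsis of the transfer ellipse is at r = 6.70208×10^8 km.
From the vis-viva equation, v = √[μ(2/r − 1/a_t)] = 8.390 km/s.

v = 8390 m/s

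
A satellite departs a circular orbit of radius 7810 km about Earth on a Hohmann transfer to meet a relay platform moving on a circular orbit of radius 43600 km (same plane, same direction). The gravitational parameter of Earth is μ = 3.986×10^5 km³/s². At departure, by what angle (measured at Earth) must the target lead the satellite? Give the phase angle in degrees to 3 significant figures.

φ = 98.5°

Transfer-ellipse semi-major axis a_t = (r₁ + r₂)/2 = (7810 + 43600)/2 = 25705 km.
The half-period of the transfer ellipse is t = π√(a_t³/μ) = 20507.26 s.
Target angular speed ω₂ = √(μ/r₂³) = 6.934879×10^-5 rad/s.
Angle swept by the target during transfer: ω₂·t = 1.42215 rad = 81.48°.
Arrival is 180° from departure on the ellipse, so φ = 180° − 81.48° = 98.5°.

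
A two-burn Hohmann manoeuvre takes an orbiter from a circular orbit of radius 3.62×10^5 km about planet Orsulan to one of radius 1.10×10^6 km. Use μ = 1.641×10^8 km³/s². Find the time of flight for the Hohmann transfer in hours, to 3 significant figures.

t = 42.6 hours

Semi-major axis of the transfer orbit: a_t = (3.620×10^5 + 1.100×10^6)/2 = 7.310×10^5 km.
By Kepler's third law the transfer-orbit period is T = 2π√(a_t³/μ), so t = T/2 = 1.533×10^5 s.
Converting: 1.533×10^5 s ÷ 3600 s/hour = 42.6 hours.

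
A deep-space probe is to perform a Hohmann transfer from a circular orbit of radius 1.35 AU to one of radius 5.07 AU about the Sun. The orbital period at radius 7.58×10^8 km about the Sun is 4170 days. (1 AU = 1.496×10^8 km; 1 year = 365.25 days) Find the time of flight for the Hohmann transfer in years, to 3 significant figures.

From Kepler's third law T² = 4π²r³/μ at r = 7.58×10^8 km, T = 4170 days = 4170 × 86400 s = 3.60288×10^8 s: μ = 4π²r³/T² = 1.32455×10^11 km³/s².
In km: r₁ = 1.35 × 1.496×10^8 = 2.0196×10^8 km; r₂ = 5.07 × 1.496×10^8 = 7.58472×10^8 km.
The Hohmann ellipse has a_t = (r₁ + r₂)/2 = 4.80216×10^8 km.
By Kepler's third law the transfer-orbit period is T = 2π√(a_t³/μ), so t = T/2 = 9.084×10^7 s.
Converting: 9.084×10^7 s ÷ 3.15576×10^7 s/year (365.25 × 86400) = 2.88 years.

t = 2.88 years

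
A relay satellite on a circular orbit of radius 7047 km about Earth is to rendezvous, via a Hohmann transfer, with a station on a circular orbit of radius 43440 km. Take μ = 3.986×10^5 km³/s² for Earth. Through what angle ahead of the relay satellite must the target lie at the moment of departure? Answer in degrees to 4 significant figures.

φ = 100.3°

Semi-major axis of the transfer orbit: a_t = (7047 + 43440)/2 = 25243.5 km.
Transfer time t = π√(a_t³/μ) = 19957.5 s.
Target angular speed ω₂ = √(μ/r₂³) = 6.97323×10^-5 rad/s.
Angle swept by the target during transfer: ω₂·t = 1.3917 rad = 79.74°.
The relay satellite traverses 180° on the transfer ellipse, so the target must lead by 180° − 79.74° = 100.3°.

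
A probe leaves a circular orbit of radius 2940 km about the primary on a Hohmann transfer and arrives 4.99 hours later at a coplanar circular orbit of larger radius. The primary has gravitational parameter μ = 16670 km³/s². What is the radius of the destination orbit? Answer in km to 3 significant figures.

r₂ = 13400 km

Transfer time t = 4.99 hours = 17964 s, and t = π√(a_t³/μ).
So a_t = (μ t²/π²)^(1/3) = (16670 × (17964)² / π²)^(1/3) = 8168.6 km.
Since a_t = (r₁ + r₂)/2, r₂ = 2a_t − r₁ = 2×8168.6 − 2940 = 13397.2 km.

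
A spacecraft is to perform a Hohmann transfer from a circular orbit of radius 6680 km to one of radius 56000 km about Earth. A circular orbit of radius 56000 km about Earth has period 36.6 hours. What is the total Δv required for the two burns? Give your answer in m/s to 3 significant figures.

From Kepler's third law T² = 4π²r³/μ at r = 56000 km, T = 36.6 hours = 36.6 × 3600 s = 1.3176×10^5 s: μ = 4π²r³/T² = 3.99353×10^5 km³/s².
The Hohmann ellipse has a_t = (r₁ + r₂)/2 = 31340 km.
Circular speed at r₁: v₁ = √(μ/r₁) = √(3.99353×10^5/6680) = 7.73197 km/s.
On the transfer ellipse at r₁, vis-viva equation gives v_p = √[μ(2/r₁ − 1/a_t)] = 10.3356 km/s.
First burn Δv₁ = |v_p − v₁| = 2.6036 km/s.
At r₂, v₂ = √(μ/r₂) = 2.67045 km/s.
Transfer-orbit speed at r₂: v_a = √[μ(2/r₂ − 1/a_t)] = 1.23289 km/s.
Second burn Δv₂ = |v₂ − v_a| = 1.4376 km/s.
Δv = Δv₁ + Δv₂ = 2.6036 + 1.4376 = 4.041 km/s.

Δv = 4040 m/s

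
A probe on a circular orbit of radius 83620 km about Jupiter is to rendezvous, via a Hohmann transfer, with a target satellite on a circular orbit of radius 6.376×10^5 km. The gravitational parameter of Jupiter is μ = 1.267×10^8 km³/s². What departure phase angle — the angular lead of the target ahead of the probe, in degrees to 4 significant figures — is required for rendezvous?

φ = 103.4°

Semi-major axis of the transfer orbit: a_t = (83620 + 6.376×10^5)/2 = 3.6061×10^5 km.
Transfer time t = π√(a_t³/μ) = 60439 s.
The target's mean motion on its circular orbit is ω₂ = √(μ/r₂³) = 2.2109×10^-5 rad/s.
Angle swept by the target during transfer: ω₂·t = 1.3362 rad = 76.56°.
Arrival is 180° from departure on the ellipse, so φ = 180° − 76.56° = 103.4°.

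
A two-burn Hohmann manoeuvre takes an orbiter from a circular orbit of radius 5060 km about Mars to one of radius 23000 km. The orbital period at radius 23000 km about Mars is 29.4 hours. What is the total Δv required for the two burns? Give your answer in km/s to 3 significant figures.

From Kepler's third law T² = 4π²r³/μ at r = 23000 km, T = 29.4 hours = 29.4 × 3600 s = 1.0584×10^5 s: μ = 4π²r³/T² = 42878.9 km³/s².
Transfer-ellipse semi-major axis a_t = (r₁ + r₂)/2 = (5060 + 23000)/2 = 14030 km.
Circular speed at r₁: v₁ = √(μ/r₁) = √(42878.9/5060) = 2.9110 km/s.
On the transfer ellipse at r₁, v² = μ(2/r − 1/a) gives v_p = √[μ(2/r₁ − 1/a_t)] = 3.7272 km/s.
First burn Δv₁ = |v_p − v₁| = 0.8162 km/s.
Circular speed at r₂: v₂ = √(μ/r₂) = 1.3654 km/s.
Transfer-orbit speed at r₂: v_a = √[μ(2/r₂ − 1/a_t)] = 0.81998 km/s.
Second burn Δv₂ = |v₂ − v_a| = 0.5454 km/s.
Total Δv = Δv₁ + Δv₂ = 1.362 km/s.

Δv = 1.36 km/s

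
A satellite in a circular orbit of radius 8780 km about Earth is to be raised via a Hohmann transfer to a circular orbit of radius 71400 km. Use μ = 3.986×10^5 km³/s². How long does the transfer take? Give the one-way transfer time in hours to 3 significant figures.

t = 11.1 hours

Semi-major axis of the transfer orbit: a_t = (8780 + 71400)/2 = 40090 km.
By Kepler's third law the transfer-orbit period is T = 2π√(a_t³/μ), so t = T/2 = 39940 s.
Converting: 39940 s ÷ 3600 s/hour = 11.1 hours.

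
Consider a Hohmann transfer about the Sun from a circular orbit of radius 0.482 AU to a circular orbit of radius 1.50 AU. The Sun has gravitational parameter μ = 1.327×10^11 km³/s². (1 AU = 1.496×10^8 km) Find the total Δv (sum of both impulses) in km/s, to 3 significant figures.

Δv = 17.2 km/s

In km: r₁ = 0.482 × 1.496×10^8 = 7.21072×10^7 km; r₂ = 1.50 × 1.496×10^8 = 2.244×10^8 km.
The Hohmann ellipse has a_t = (r₁ + r₂)/2 = 1.482536×10^8 km.
At r₁ the circular-orbit speed is v₁ = √(μ/r₁) = 42.899 km/s.
Transfer-orbit speed at r₁ (v² = μ(2/r − 1/a)): v_p = √[μ(2/r₁ − 1/a_t)] = 52.778 km/s.
First burn Δv₁ = |v_p − v₁| = 9.879 km/s.
Circular speed at r₂: v₂ = √(μ/r₂) = 24.3178 km/s.
Transfer-orbit speed at r₂: v_a = √[μ(2/r₂ − 1/a_t)] = 16.9594 km/s.
Second burn Δv₂ = |v₂ − v_a| = 7.358 km/s.
Δv = Δv₁ + Δv₂ = 9.879 + 7.358 = 17.24 km/s.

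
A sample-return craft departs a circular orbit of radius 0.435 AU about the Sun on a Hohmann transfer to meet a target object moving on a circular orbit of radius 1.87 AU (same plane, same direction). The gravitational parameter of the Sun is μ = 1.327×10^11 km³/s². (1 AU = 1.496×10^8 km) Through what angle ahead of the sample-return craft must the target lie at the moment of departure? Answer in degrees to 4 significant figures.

φ = 92.91°

In km: r₁ = 0.435 × 1.496×10^8 = 6.5076×10^7 km; r₂ = 1.87 × 1.496×10^8 = 2.79752×10^8 km.
Transfer-ellipse semi-major axis a_t = (r₁ + r₂)/2 = (6.5076×10^7 + 2.79752×10^8)/2 = 1.72414×10^8 km.
Transfer time t = π√(a_t³/μ) = 1.952×10^7 s.
The target's mean motion on its circular orbit is ω₂ = √(μ/r₂³) = 7.785×10^-8 rad/s.
Angle swept by the target during transfer: ω₂·t = 1.520 rad = 87.09°.
Arrival is 180° from departure on the ellipse, so φ = 180° − 87.09° = 92.91°.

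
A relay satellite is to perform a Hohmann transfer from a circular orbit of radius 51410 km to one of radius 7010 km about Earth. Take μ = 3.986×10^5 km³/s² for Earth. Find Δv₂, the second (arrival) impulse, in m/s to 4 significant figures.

Δv₂ = 2463 m/s

Transfer-ellipse semi-major axis a_t = (r₁ + r₂)/2 = (51410 + 7010)/2 = 29210 km.
Circular speed at r = 7010 km: v_c = √(μ/r) = 7.5407 km/s.
Transfer-orbit speed at the same r (vis-viva, a = a_t): v_t = √[μ(2/r − 1/a_t)] = 10.004 km/s.
Δv₂ = |v_t − v_c| = |10.004 − 7.5407| = 2.463 km/s.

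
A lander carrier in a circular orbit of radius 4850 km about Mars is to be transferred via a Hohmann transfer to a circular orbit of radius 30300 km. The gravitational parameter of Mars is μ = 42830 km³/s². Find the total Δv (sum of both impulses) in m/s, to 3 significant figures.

Transfer-ellipse semi-major axis a_t = (r₁ + r₂)/2 = (4850 + 30300)/2 = 17575 km.
At r₁ the circular-orbit speed is v₁ = √(μ/r₁) = 2.9717 km/s.
Transfer-orbit speed at r₁ (vis-viva): v_p = √[μ(2/r₁ − 1/a_t)] = 3.9019 km/s.
First burn Δv₁ = |v_p − v₁| = 0.9302 km/s.
Circular speed at r₂: v₂ = √(μ/r₂) = 1.189 km/s.
Transfer-orbit speed at r₂: v_a = √[μ(2/r₂ − 1/a_t)] = 0.6246 km/s.
Second burn Δv₂ = |v₂ − v_a| = 0.5644 km/s.
Total Δv = Δv₁ + Δv₂ = 1.495 km/s.

Δv = 1490 m/s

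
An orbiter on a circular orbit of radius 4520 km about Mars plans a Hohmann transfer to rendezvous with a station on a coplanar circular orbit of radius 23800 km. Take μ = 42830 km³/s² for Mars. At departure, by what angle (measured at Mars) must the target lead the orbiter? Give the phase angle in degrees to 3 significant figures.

φ = 97.4°

Transfer-ellipse semi-major axis a_t = (r₁ + r₂)/2 = (4520 + 23800)/2 = 14160 km.
Transfer time t = π√(a_t³/μ) = 25580 s.
Target angular speed ω₂ = √(μ/r₂³) = 5.636×10^-5 rad/s.
Angle swept by the target during transfer: ω₂·t = 1.4417 rad = 82.60°.
Arrival is 180° from departure on the ellipse, so φ = 180° − 82.60° = 97.4°.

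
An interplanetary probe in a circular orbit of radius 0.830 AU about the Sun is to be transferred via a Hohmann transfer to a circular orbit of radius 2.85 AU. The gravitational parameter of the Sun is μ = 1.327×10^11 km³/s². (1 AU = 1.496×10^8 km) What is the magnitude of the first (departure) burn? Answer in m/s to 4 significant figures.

Δv₁ = 7995 m/s

In km: r₁ = 0.830 × 1.496×10^8 = 1.24168×10^8 km; r₂ = 2.85 × 1.496×10^8 = 4.2636×10^8 km.
Transfer-ellipse semi-major axis a_t = (r₁ + r₂)/2 = (1.24168×10^8 + 4.2636×10^8)/2 = 2.75264×10^8 km.
On the circular orbit at r = 1.24168×10^8 km, v_c = √(μ/r) = 32.691 km/s.
Vis-viva on the transfer ellipse at r = 1.24168×10^8 km gives v_t = √[μ(2/r − 1/a_t)] = 40.686 km/s.
Δv₁ = |v_t − v_c| = |40.686 − 32.691| = 7.995 km/s.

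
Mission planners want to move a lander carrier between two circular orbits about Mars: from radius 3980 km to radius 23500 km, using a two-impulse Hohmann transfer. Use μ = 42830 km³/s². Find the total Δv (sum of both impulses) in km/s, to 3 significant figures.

Δv = 1.63 km/s

Transfer-ellipse semi-major axis a_t = (r₁ + r₂)/2 = (3980 + 23500)/2 = 13740 km.
At r₁ the circular-orbit speed is v₁ = √(μ/r₁) = 3.280 km/s.
Transfer-orbit speed at r₁ (vis-viva equation): v_p = √[μ(2/r₁ − 1/a_t)] = 4.290 km/s.
First burn Δv₁ = |v_p − v₁| = 1.010 km/s.
Circular speed at r₂: v₂ = √(μ/r₂) = 1.350 km/s.
Transfer-orbit speed at r₂: v_a = √[μ(2/r₂ − 1/a_t)] = 0.7266 km/s.
Second burn Δv₂ = |v₂ − v_a| = 0.6234 km/s.
Total Δv = Δv₁ + Δv₂ = 1.633 km/s.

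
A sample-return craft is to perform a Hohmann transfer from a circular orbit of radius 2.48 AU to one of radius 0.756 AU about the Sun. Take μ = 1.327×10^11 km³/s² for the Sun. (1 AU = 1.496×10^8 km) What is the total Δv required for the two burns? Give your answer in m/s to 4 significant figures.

In km: r₁ = 2.48 × 1.496×10^8 = 3.71008×10^8 km; r₂ = 0.756 × 1.496×10^8 = 1.130976×10^8 km.
Semi-major axis of the transfer orbit: a_t = (3.71008×10^8 + 1.130976×10^8)/2 = 2.420528×10^8 km.
Circular speed at r₁: v₁ = √(μ/r₁) = √(1.327×10^11/3.71008×10^8) = 18.9123 km/s.
On the transfer ellipse at r₁, vis-viva equation gives v_a = √[μ(2/r₁ − 1/a_t)] = 12.9275 km/s.
First burn Δv₁ = |v_a − v₁| = 5.985 km/s.
Circular speed at r₂: v₂ = √(μ/r₂) = 34.254 km/s.
Transfer-orbit speed at r₂: v_p = √[μ(2/r₂ − 1/a_t)] = 42.408 km/s.
Second burn Δv₂ = |v₂ − v_p| = 8.154 km/s.
Total Δv = Δv₁ + Δv₂ = 14.14 km/s.

Δv = 14140 m/s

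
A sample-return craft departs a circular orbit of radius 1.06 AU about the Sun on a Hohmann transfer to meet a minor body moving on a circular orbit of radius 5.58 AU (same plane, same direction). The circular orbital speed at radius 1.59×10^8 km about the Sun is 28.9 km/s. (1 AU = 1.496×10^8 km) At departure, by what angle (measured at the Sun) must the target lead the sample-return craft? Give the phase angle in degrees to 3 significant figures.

From the circular-orbit relation v² = μ/r at r = 1.59×10^8 km: μ = v²r = (28.9)² × 1.59×10^8 = 1.32798×10^11 km³/s².
In km: r₁ = 1.06 × 1.496×10^8 = 1.58576×10^8 km; r₂ = 5.58 × 1.496×10^8 = 8.34768×10^8 km.
Semi-major axis of the transfer orbit: a_t = (1.58576×10^8 + 8.34768×10^8)/2 = 4.96672×10^8 km.
The half-period of the transfer ellipse is t = π√(a_t³/μ) = 9.542×10^7 s.
The target's mean motion on its circular orbit is ω₂ = √(μ/r₂³) = 1.511×10^-8 rad/s.
Angle swept by the target during transfer: ω₂·t = 1.4418 rad = 82.61°.
The sample-return craft traverses 180° on the transfer ellipse, so the target must lead by 180° − 82.61° = 97.4°.

φ = 97.4°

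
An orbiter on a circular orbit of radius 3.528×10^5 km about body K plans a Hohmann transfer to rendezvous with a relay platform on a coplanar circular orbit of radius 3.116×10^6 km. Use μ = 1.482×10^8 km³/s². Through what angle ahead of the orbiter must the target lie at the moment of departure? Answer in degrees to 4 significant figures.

Transfer-ellipse semi-major axis a_t = (r₁ + r₂)/2 = (3.528×10^5 + 3.116×10^6)/2 = 1.7344×10^6 km.
Transfer time t = π√(a_t³/μ) = 5.895×10^5 s.
The target's mean motion on its circular orbit is ω₂ = √(μ/r₂³) = 2.213×10^-6 rad/s.
Angle swept by the target during transfer: ω₂·t = 1.3046 rad = 74.748°.
The orbiter traverses 180° on the transfer ellipse, so the target must lead by 180° − 74.748° = 105.3°.

φ = 105.3°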